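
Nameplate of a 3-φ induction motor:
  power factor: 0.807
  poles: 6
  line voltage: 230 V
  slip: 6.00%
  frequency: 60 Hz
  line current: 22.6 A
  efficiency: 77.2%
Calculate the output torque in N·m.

47.5 N·m

P_in = √3·V·I·cosφ = 1.732 × 230 × 22.6 × 0.807 = 7265 W
P_out = η·P_in = 0.772 × 7265 = 5609 W
n_s = 120×60/6 = 1200 rpm; n = 1200×(1−0.06) = 1128 rpm
ω = 2π×1128/60 = 118.1 rad/s
τ = P_out/ω = 5609/118.1 = 47.5 N·m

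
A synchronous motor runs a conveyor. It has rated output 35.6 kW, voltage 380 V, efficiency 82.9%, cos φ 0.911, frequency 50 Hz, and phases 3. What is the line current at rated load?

P_out = 35.6 kW = 35600 W
P_in = P_out / η = 35600 / 0.829 = 42943 W
I_L = P_in / (√3·V_L·cosφ) = 42943 / (1.732 × 380 × 0.911) = 71.6 A

71.6 A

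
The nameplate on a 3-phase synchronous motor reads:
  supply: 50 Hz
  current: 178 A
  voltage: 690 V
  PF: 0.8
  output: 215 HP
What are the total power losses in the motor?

P_in = √3·V·I·cosφ = 1.732×690×178×0.8 = 170179 W
P_out = 215×746 = 160390 W
Losses = P_in − P_out = 170179 − 160390 = 9789 W

9.79 kW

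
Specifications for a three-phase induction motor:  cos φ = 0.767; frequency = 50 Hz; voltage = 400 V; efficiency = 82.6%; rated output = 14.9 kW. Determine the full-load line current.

P_out = 14.9 kW = 14900 W
P_in = P_out / η = 14900 / 0.826 = 18039 W
I_L = P_in / (√3·V_L·cosφ) = 18039 / (1.732 × 400 × 0.767) = 33.9 A

33.9 A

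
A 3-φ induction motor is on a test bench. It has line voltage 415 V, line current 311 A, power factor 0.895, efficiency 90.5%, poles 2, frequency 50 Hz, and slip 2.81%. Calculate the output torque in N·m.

593 N·m

P_in = √3·V·I·cosφ = 1.732 × 415 × 311 × 0.895 = 200069 W
P_out = η·P_in = 0.905 × 200069 = 181062 W
n_s = 120×50/2 = 3000 rpm; n = 3000×(1−0.0281) = 2916 rpm
ω = 2π×2916/60 = 305.4 rad/s
τ = P_out/ω = 181062/305.4 = 593 N·m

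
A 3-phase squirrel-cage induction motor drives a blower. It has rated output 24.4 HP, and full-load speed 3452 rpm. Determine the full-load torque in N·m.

P_out = 24.4 × 746 = 18202 W
ω = 2π × 3452/60 = 361.5 rad/s
τ = P_out/ω = 18202/361.5 = 50.4 N·m

50.4 N·m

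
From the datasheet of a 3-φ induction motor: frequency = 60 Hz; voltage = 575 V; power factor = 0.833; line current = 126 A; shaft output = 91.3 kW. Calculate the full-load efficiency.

87.3 %

P_out = 91.3 kW = 91300 W
P_in = √3·V_L·I_L·cosφ = 1.732 × 575 × 126 × 0.833 = 104528 W
η = P_out / P_in = 91300 / 104528 = 0.873 = 87.3%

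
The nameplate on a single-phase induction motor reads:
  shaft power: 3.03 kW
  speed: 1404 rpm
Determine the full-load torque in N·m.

ω = 2π × 1404/60 = 147 rad/s
τ = P/ω = 3030/147 = 20.6 N·m

20.6 N·m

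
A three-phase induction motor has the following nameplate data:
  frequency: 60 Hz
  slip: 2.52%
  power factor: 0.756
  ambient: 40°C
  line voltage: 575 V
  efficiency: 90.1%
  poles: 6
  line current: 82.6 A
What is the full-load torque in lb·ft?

337 lb·ft

P_in = √3·V·I·cosφ = 1.732 × 575 × 82.6 × 0.756 = 62190 W
P_out = η·P_in = 0.901 × 62190 = 56033 W
n_s = 120×60/6 = 1200 rpm; n = 1200×(1−0.0252) = 1170 rpm
ω = 2π×1170/60 = 122.5 rad/s
τ = P_out/ω = 56033/122.5 = 457.4 N·m
In lb·ft: 457.4/1.356 = 337 lb·ft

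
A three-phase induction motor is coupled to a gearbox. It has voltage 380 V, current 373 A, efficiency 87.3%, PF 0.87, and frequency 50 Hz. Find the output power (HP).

P_in = √3·V·I·cosφ = 1.732 × 380 × 373 × 0.87 = 213580 W
P_out = η·P_in = 0.873 × 213580 = 186455 W
= 186455/746 = 250 HP

250 HP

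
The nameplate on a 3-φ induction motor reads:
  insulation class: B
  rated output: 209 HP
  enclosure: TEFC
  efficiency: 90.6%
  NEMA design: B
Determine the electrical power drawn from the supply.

P_out = 209 × 746 = 155914 W
P_in = P_out/η = 155914/0.906 = 172091 W = 172 kW

172 kW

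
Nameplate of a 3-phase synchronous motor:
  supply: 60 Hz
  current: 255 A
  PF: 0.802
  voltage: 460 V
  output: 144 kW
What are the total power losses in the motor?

18900 W

P_in = √3·V·I·cosφ = 1.732×460×255×0.802 = 162937 W
P_out = 144000 W
Losses = P_in − P_out = 162937 − 144000 = 18937 W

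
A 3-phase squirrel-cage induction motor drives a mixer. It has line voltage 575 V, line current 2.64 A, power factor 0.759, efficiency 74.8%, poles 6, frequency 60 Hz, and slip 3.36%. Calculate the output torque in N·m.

12.3 N·m

P_in = √3·V·I·cosφ = 1.732 × 575 × 2.64 × 0.759 = 1996 W
P_out = η·P_in = 0.748 × 1996 = 1493 W
n_s = 120×60/6 = 1200 rpm; n = 1200×(1−0.0336) = 1160 rpm
ω = 2π×1160/60 = 121.5 rad/s
τ = P_out/ω = 1493/121.5 = 12.3 N·m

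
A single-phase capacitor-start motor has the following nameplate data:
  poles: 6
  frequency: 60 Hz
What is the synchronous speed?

n_s = 120f/p = 120×60/6 = 1200 rpm

1200 rpm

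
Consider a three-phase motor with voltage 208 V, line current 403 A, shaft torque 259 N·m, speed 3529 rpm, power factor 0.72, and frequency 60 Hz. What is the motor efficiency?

ω = 2π × 3529/60 = 369.6 rad/s; P_out = τω = 259 × 369.6 = 95726 W
P_in = √3·V_L·I_L·cosφ = 1.732 × 208 × 403 × 0.72 = 104532 W
η = P_out / P_in = 95726 / 104532 = 0.916 = 91.6%

91.6 %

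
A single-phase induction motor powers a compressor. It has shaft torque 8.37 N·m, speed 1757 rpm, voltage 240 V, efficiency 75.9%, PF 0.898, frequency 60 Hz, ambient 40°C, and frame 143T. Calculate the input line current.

ω = 2π×1757/60 = 184 rad/s; P_out = τω = 8.37 × 184 = 1540 W
P_in = P_out / η = 1540 / 0.759 = 2029 W
I = P_in / (V·cosφ) = 2029 / (240 × 0.898) = 9.41 A

9.41 A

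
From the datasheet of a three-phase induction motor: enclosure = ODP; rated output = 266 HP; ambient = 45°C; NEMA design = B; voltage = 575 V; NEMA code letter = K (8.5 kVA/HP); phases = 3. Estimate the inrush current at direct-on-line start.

2270 A

S_LR = 8.5 × 266 = 2261 kVA
I_LR = S_LR/(√3·V_L) = 2261000/(1.732×575) = 2270 A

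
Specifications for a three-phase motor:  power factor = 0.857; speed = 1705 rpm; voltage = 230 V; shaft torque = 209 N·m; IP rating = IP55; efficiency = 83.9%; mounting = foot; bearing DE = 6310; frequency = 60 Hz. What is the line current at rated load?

130 A

ω = 2π×1705/60 = 178.5 rad/s; P_out = τω = 209 × 178.5 = 37307 W
P_in = P_out / η = 37307 / 0.839 = 44466 W
I_L = P_in / (√3·V_L·cosφ) = 44466 / (1.732 × 230 × 0.857) = 130 A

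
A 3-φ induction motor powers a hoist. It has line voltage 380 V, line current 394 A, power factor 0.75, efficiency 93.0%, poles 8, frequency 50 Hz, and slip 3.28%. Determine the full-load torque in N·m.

2380 N·m

P_in = √3·V·I·cosφ = 1.732 × 380 × 394 × 0.75 = 194486 W
P_out = η·P_in = 0.93 × 194486 = 180872 W
n_s = 120×50/8 = 750 rpm; n = 750×(1−0.0328) = 725 rpm
ω = 2π×725/60 = 75.92 rad/s
τ = P_out/ω = 180872/75.92 = 2380 N·m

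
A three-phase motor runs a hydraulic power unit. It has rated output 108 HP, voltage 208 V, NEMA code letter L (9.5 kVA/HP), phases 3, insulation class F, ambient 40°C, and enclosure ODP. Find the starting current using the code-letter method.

2850 A

S_LR = 9.5 × 108 = 1026 kVA
I_LR = S_LR/(√3·V_L) = 1026000/(1.732×208) = 2850 A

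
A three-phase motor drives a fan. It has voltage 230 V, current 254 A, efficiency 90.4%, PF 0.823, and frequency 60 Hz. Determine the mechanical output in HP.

101 HP

P_in = √3·V·I·cosφ = 1.732 × 230 × 254 × 0.823 = 83274 W
P_out = η·P_in = 0.904 × 83274 = 75280 W
= 75280/746 = 101 HP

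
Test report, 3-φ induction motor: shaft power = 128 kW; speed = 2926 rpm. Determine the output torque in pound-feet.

ω = 2π × 2926/60 = 306.4 rad/s
τ = P/ω = 128000/306.4 = 417.8 N·m
In lb·ft: 417.8/1.356 = 308 lb·ft

308 lb·ft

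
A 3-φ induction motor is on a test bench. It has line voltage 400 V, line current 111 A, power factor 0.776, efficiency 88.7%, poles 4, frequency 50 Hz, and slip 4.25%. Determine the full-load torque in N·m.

352 N·m

P_in = √3·V·I·cosφ = 1.732 × 400 × 111 × 0.776 = 59675 W
P_out = η·P_in = 0.887 × 59675 = 52932 W
n_s = 120×50/4 = 1500 rpm; n = 1500×(1−0.0425) = 1436 rpm
ω = 2π×1436/60 = 150.4 rad/s
τ = P_out/ω = 52932/150.4 = 352 N·m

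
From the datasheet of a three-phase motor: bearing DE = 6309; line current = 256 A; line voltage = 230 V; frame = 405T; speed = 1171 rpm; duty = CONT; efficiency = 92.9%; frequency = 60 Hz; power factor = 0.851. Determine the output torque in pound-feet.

P_in = √3·V·I·cosφ = 1.732 × 230 × 256 × 0.851 = 86785 W
P_out = η·P_in = 0.929 × 86785 = 80623 W
n = 1171 rpm
ω = 2π×1171/60 = 122.6 rad/s
τ = P_out/ω = 80623/122.6 = 657.6 N·m
In lb·ft: 657.6/1.356 = 485 lb·ft

485 lb·ft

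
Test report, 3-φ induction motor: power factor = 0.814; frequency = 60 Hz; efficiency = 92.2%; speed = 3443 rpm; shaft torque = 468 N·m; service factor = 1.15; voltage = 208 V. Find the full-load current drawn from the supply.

624 A

ω = 2π×3443/60 = 360.6 rad/s; P_out = τω = 468 × 360.6 = 168761 W
P_in = P_out / η = 168761 / 0.922 = 183038 W
I_L = P_in / (√3·V_L·cosφ) = 183038 / (1.732 × 208 × 0.814) = 624 A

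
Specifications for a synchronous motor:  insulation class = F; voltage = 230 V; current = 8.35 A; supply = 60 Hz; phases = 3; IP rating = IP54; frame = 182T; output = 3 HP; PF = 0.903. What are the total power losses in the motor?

766 W

P_in = √3·V·I·cosφ = 1.732×230×8.35×0.903 = 3004 W
P_out = 3×746 = 2238 W
Losses = P_in − P_out = 3004 − 2238 = 766 W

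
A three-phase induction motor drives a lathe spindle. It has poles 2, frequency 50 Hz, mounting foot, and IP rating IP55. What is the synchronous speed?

3000 rpm

n_s = 120f/p = 120×50/2 = 3000 rpm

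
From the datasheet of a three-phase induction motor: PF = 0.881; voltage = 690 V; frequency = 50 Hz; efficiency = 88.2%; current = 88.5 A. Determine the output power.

P_in = √3·V·I·cosφ = 1.732 × 690 × 88.5 × 0.881 = 93179 W
P_out = η·P_in = 0.882 × 93179 = 82184 W

82.2 kW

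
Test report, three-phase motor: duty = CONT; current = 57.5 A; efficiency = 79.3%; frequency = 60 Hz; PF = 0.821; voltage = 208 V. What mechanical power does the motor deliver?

13.5 kW

P_in = √3·V·I·cosφ = 1.732 × 208 × 57.5 × 0.821 = 17007 W
P_out = η·P_in = 0.793 × 17007 = 13487 W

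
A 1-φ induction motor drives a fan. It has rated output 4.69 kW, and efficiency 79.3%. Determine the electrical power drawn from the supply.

P_out = 4690 W
P_in = P_out/η = 4690/0.793 = 5914 W = 5.91 kW

5.91 kW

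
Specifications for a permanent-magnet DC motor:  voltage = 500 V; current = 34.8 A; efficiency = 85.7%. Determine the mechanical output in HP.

P_in = V·I = 500 × 34.8 = 17400 W
P_out = η·P_in = 0.857 × 17400 = 14912 W
= 14912/746 = 20 HP

20 HP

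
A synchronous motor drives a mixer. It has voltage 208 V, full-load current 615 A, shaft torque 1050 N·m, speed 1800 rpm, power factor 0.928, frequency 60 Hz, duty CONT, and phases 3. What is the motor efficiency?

96.3 %

ω = 2π × 1800/60 = 188.5 rad/s; P_out = τω = 1050 × 188.5 = 197925 W
P_in = √3·V_L·I_L·cosφ = 1.732 × 208 × 615 × 0.928 = 205605 W
η = P_out / P_in = 197925 / 205605 = 0.963 = 96.3%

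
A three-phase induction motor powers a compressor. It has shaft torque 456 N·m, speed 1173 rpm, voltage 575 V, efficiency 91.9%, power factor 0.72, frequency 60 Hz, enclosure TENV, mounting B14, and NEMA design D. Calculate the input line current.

ω = 2π×1173/60 = 122.8 rad/s; P_out = τω = 456 × 122.8 = 55997 W
P_in = P_out / η = 55997 / 0.919 = 60933 W
I_L = P_in / (√3·V_L·cosφ) = 60933 / (1.732 × 575 × 0.72) = 85 A

85 A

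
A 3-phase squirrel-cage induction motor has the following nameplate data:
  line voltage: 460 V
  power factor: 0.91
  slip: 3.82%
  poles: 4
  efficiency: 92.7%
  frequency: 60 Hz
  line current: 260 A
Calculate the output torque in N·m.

964 N·m

P_in = √3·V·I·cosφ = 1.732 × 460 × 260 × 0.91 = 188504 W
P_out = η·P_in = 0.927 × 188504 = 174743 W
n_s = 120×60/4 = 1800 rpm; n = 1800×(1−0.0382) = 1731 rpm
ω = 2π×1731/60 = 181.3 rad/s
τ = P_out/ω = 174743/181.3 = 964 N·m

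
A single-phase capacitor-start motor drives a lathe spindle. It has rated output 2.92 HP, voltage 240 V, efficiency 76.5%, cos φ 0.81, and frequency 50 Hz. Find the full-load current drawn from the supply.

14.6 A

P_out = 2.92 × 746 = 2178 W
P_in = P_out / η = 2178 / 0.765 = 2847 W
I = P_in / (V·cosφ) = 2847 / (240 × 0.81) = 14.6 A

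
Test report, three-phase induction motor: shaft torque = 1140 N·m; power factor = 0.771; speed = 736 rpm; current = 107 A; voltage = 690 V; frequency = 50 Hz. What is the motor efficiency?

89.1 %

ω = 2π × 736/60 = 77.07 rad/s; P_out = τω = 1140 × 77.07 = 87860 W
P_in = √3·V_L·I_L·cosφ = 1.732 × 690 × 107 × 0.771 = 98591 W
η = P_out / P_in = 87860 / 98591 = 0.891 = 89.1%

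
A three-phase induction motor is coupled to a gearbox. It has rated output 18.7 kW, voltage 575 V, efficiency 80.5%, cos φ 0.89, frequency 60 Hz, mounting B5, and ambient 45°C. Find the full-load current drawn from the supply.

26.2 A

P_out = 18.7 kW = 18700 W
P_in = P_out / η = 18700 / 0.805 = 23230 W
I_L = P_in / (√3·V_L·cosφ) = 23230 / (1.732 × 575 × 0.89) = 26.2 A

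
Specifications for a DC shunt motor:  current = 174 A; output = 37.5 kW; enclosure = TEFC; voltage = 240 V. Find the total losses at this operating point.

P_in = V·I = 240×174 = 41760 W
P_out = 37500 W
Losses = P_in − P_out = 41760 − 37500 = 4260 W

4260 W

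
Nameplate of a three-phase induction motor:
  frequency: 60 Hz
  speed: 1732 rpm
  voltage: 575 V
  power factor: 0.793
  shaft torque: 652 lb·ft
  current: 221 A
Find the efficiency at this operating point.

91.9 %

τ = 652 lb·ft × 1.356 = 884.1 N·m
ω = 2π × 1732/60 = 181.4 rad/s; P_out = τω = 884.1 × 181.4 = 160376 W
P_in = √3·V_L·I_L·cosφ = 1.732 × 575 × 221 × 0.793 = 174534 W
η = P_out / P_in = 160376 / 174534 = 0.919 = 91.9%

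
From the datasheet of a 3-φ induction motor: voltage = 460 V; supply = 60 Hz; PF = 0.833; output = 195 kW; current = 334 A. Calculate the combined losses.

P_in = √3·V·I·cosφ = 1.732×460×334×0.833 = 221665 W
P_out = 195000 W
Losses = P_in − P_out = 221665 − 195000 = 26665 W

26700 W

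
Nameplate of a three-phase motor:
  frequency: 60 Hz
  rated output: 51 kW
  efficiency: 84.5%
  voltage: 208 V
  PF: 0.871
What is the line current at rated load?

192 A

P_out = 51 kW = 51000 W
P_in = P_out / η = 51000 / 0.845 = 60355 W
I_L = P_in / (√3·V_L·cosφ) = 60355 / (1.732 × 208 × 0.871) = 192 A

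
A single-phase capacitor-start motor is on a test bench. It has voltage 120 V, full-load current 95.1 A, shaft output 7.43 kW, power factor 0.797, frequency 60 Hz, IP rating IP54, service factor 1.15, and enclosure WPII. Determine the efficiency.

P_out = 7.43 kW = 7430 W
P_in = V·I·cosφ = 120 × 95.1 × 0.797 = 9095 W
η = P_out / P_in = 7430 / 9095 = 0.817 = 81.7%

81.7 %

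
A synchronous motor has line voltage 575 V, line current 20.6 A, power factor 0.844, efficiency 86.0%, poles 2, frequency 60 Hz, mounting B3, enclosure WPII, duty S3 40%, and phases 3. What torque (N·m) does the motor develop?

39.5 N·m

P_in = √3·V·I·cosφ = 1.732 × 575 × 20.6 × 0.844 = 17315 W
P_out = η·P_in = 0.86 × 17315 = 14891 W
n = n_s = 120×60/2 = 3600 rpm (synchronous)
ω = 2π×3600/60 = 377 rad/s
τ = P_out/ω = 14891/377 = 39.5 N·m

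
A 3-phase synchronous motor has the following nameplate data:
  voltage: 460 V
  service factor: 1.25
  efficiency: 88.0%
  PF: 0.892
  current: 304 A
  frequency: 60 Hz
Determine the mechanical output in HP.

255 HP

P_in = √3·V·I·cosφ = 1.732 × 460 × 304 × 0.892 = 216045 W
P_out = η·P_in = 0.88 × 216045 = 190120 W
= 190120/746 = 255 HP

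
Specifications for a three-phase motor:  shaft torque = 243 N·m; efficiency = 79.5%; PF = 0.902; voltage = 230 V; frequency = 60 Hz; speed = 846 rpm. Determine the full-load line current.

ω = 2π×846/60 = 88.59 rad/s; P_out = τω = 243 × 88.59 = 21527 W
P_in = P_out / η = 21527 / 0.795 = 27078 W
I_L = P_in / (√3·V_L·cosφ) = 27078 / (1.732 × 230 × 0.902) = 75.4 A

75.4 A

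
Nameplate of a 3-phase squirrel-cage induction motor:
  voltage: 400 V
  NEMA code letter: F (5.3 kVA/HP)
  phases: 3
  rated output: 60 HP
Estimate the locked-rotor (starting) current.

S_LR = 5.3 × 60 = 318 kVA
I_LR = S_LR/(√3·V_L) = 318000/(1.732×400) = 459 A

459 A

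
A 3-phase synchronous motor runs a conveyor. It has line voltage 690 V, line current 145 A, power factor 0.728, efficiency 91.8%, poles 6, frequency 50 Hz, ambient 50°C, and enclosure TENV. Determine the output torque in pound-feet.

816 lb·ft

P_in = √3·V·I·cosφ = 1.732 × 690 × 145 × 0.728 = 126153 W
P_out = η·P_in = 0.918 × 126153 = 115808 W
n = n_s = 120×50/6 = 1000 rpm (synchronous)
ω = 2π×1000/60 = 104.7 rad/s
τ = P_out/ω = 115808/104.7 = 1106 N·m
In lb·ft: 1106/1.356 = 816 lb·ft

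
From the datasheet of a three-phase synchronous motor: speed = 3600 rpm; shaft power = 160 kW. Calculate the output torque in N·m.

424 N·m

ω = 2π × 3600/60 = 377 rad/s
τ = P/ω = 160000/377 = 424 N·m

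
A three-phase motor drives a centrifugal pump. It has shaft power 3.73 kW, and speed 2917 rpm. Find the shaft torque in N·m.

12.2 N·m

ω = 2π × 2917/60 = 305.5 rad/s
τ = P/ω = 3730/305.5 = 12.2 N·m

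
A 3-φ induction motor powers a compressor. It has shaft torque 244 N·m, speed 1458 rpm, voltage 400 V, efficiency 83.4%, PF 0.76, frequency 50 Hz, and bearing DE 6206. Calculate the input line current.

ω = 2π×1458/60 = 152.7 rad/s; P_out = τω = 244 × 152.7 = 37259 W
P_in = P_out / η = 37259 / 0.834 = 44675 W
I_L = P_in / (√3·V_L·cosφ) = 44675 / (1.732 × 400 × 0.76) = 84.8 A

84.8 A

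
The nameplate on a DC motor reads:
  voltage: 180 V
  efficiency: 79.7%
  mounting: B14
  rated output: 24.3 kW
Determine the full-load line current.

169 A

P_out = 24.3 kW = 24300 W
P_in = P_out / η = 24300 / 0.797 = 30489 W
I = P_in / V = 30489 / 180 = 169 A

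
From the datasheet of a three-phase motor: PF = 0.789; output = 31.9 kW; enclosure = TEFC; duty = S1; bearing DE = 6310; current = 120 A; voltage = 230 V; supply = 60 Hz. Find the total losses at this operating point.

P_in = √3·V·I·cosφ = 1.732×230×120×0.789 = 37717 W
P_out = 31900 W
Losses = P_in − P_out = 37717 − 31900 = 5817 W

5.82 kW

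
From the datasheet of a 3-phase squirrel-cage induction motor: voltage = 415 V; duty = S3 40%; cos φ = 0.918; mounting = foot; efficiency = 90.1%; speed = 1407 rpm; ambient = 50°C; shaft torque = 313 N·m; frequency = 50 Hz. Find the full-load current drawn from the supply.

ω = 2π×1407/60 = 147.3 rad/s; P_out = τω = 313 × 147.3 = 46105 W
P_in = P_out / η = 46105 / 0.901 = 51171 W
I_L = P_in / (√3·V_L·cosφ) = 51171 / (1.732 × 415 × 0.918) = 77.6 A

77.6 A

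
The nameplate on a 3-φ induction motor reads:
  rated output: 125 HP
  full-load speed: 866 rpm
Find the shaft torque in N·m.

P_out = 125 × 746 = 93250 W
ω = 2π × 866/60 = 90.69 rad/s
τ = P_out/ω = 93250/90.69 = 1030 N·m

1030 N·m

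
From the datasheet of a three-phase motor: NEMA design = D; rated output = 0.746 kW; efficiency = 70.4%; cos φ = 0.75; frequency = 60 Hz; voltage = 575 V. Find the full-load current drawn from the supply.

P_out = 0.746 kW = 746 W
P_in = P_out / η = 746 / 0.704 = 1060 W
I_L = P_in / (√3·V_L·cosφ) = 1060 / (1.732 × 575 × 0.75) = 1.42 A

1.42 A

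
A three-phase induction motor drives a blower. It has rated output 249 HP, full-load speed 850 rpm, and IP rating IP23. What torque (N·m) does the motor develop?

P_out = 249 × 746 = 185754 W
ω = 2π × 850/60 = 89.01 rad/s
τ = P_out/ω = 185754/89.01 = 2090 N·m

2090 N·m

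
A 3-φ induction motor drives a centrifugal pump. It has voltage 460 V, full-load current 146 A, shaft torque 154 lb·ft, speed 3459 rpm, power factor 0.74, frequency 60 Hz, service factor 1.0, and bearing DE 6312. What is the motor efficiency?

τ = 154 lb·ft × 1.356 = 208.8 N·m
ω = 2π × 3459/60 = 362.2 rad/s; P_out = τω = 208.8 × 362.2 = 75627 W
P_in = √3·V_L·I_L·cosφ = 1.732 × 460 × 146 × 0.74 = 86078 W
η = P_out / P_in = 75627 / 86078 = 0.879 = 87.9%

87.9 %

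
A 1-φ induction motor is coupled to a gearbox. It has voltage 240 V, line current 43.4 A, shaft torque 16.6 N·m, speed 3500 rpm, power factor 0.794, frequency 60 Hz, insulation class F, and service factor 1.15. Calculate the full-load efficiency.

ω = 2π × 3500/60 = 366.5 rad/s; P_out = τω = 16.6 × 366.5 = 6084 W
P_in = V·I·cosφ = 240 × 43.4 × 0.794 = 8270 W
η = P_out / P_in = 6084 / 8270 = 0.736 = 73.6%

73.6 %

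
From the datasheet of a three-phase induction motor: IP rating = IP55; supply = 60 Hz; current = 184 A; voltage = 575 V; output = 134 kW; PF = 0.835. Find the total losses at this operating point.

P_in = √3·V·I·cosφ = 1.732×575×184×0.835 = 153010 W
P_out = 134000 W
Losses = P_in − P_out = 153010 − 134000 = 19010 W

19000 W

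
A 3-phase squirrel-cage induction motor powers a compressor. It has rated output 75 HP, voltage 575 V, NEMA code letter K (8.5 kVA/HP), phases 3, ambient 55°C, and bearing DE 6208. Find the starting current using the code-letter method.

640 A

S_LR = 8.5 × 75 = 637.5 kVA
I_LR = S_LR/(√3·V_L) = 637500/(1.732×575) = 640 A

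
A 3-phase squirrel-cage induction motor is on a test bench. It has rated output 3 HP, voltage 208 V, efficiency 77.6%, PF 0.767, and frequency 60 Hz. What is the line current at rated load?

10.4 A

P_out = 3 × 746 = 2238 W
P_in = P_out / η = 2238 / 0.776 = 2884 W
I_L = P_in / (√3·V_L·cosφ) = 2884 / (1.732 × 208 × 0.767) = 10.4 A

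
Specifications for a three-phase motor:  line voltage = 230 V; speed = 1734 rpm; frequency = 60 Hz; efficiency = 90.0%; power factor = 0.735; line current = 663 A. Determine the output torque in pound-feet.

P_in = √3·V·I·cosφ = 1.732 × 230 × 663 × 0.735 = 194123 W
P_out = η·P_in = 0.9 × 194123 = 174711 W
n = 1734 rpm
ω = 2π×1734/60 = 181.6 rad/s
τ = P_out/ω = 174711/181.6 = 962.1 N·m
In lb·ft: 962.1/1.356 = 710 lb·ft

710 lb·ft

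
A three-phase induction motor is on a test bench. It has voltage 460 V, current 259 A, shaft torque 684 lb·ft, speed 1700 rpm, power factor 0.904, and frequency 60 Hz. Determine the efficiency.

88.5 %

τ = 684 lb·ft × 1.356 = 927.5 N·m
ω = 2π × 1700/60 = 178 rad/s; P_out = τω = 927.5 × 178 = 165095 W
P_in = √3·V_L·I_L·cosφ = 1.732 × 460 × 259 × 0.904 = 186541 W
η = P_out / P_in = 165095 / 186541 = 0.885 = 88.5%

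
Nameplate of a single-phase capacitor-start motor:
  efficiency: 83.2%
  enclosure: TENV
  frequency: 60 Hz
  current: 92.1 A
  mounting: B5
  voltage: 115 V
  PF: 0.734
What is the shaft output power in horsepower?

P_in = V·I·cosφ = 115 × 92.1 × 0.734 = 7774 W
P_out = η·P_in = 0.832 × 7774 = 6468 W
= 6468/746 = 8.67 HP

8.67 HP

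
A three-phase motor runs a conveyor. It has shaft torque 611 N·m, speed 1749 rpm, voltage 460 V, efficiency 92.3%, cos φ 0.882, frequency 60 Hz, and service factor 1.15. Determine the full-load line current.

173 A

ω = 2π×1749/60 = 183.2 rad/s; P_out = τω = 611 × 183.2 = 111935 W
P_in = P_out / η = 111935 / 0.923 = 121273 W
I_L = P_in / (√3·V_L·cosφ) = 121273 / (1.732 × 460 × 0.882) = 173 A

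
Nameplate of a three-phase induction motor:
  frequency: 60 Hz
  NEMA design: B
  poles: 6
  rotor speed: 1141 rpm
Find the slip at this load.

4.9 %

n_s = 120f/p = 120×60/6 = 1200 rpm
s = (n_s − n)/n_s = (1200 − 1141)/1200 = 0.0492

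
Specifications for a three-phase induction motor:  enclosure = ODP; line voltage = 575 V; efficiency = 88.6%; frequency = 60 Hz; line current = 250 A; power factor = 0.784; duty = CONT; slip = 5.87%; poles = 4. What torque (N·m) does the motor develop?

975 N·m

P_in = √3·V·I·cosφ = 1.732 × 575 × 250 × 0.784 = 195196 W
P_out = η·P_in = 0.886 × 195196 = 172944 W
n_s = 120×60/4 = 1800 rpm; n = 1800×(1−0.0587) = 1694 rpm
ω = 2π×1694/60 = 177.4 rad/s
τ = P_out/ω = 172944/177.4 = 975 N·m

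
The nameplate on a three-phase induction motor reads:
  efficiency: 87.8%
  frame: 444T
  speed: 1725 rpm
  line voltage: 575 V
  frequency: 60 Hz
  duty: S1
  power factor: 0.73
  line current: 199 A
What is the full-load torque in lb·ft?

P_in = √3·V·I·cosφ = 1.732 × 575 × 199 × 0.73 = 144674 W
P_out = η·P_in = 0.878 × 144674 = 127024 W
n = 1725 rpm
ω = 2π×1725/60 = 180.6 rad/s
τ = P_out/ω = 127024/180.6 = 703.3 N·m
In lb·ft: 703.3/1.356 = 519 lb·ft

519 lb·ft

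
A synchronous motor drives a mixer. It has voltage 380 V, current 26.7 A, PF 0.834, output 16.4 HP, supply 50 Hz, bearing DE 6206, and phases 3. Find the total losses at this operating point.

P_in = √3·V·I·cosφ = 1.732×380×26.7×0.834 = 14656 W
P_out = 16.4×746 = 12234 W
Losses = P_in − P_out = 14656 − 12234 = 2422 W

2.42 kW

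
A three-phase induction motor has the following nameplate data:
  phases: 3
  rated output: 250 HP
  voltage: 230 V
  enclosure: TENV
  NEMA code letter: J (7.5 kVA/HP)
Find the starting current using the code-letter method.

S_LR = 7.5 × 250 = 1875 kVA
I_LR = S_LR/(√3·V_L) = 1875000/(1.732×230) = 4710 A

4710 A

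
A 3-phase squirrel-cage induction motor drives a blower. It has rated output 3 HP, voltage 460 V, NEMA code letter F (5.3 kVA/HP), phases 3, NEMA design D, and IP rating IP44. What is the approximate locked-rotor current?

20 A

S_LR = 5.3 × 3 = 15.9 kVA
I_LR = S_LR/(√3·V_L) = 15900/(1.732×460) = 20 A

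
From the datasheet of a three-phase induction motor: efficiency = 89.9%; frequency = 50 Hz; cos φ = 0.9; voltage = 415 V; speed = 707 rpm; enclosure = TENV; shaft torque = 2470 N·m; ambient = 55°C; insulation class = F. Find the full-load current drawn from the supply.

314 A

ω = 2π×707/60 = 74.04 rad/s; P_out = τω = 2470 × 74.04 = 182879 W
P_in = P_out / η = 182879 / 0.899 = 203425 W
I_L = P_in / (√3·V_L·cosφ) = 203425 / (1.732 × 415 × 0.9) = 314 A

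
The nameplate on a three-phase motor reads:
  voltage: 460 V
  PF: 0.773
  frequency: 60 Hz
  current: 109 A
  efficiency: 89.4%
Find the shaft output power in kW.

60 kW

P_in = √3·V·I·cosφ = 1.732 × 460 × 109 × 0.773 = 67129 W
P_out = η·P_in = 0.894 × 67129 = 60013 W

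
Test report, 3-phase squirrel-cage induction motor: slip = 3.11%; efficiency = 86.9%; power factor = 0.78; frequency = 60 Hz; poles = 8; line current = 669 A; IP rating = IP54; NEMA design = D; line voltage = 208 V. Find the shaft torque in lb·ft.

P_in = √3·V·I·cosφ = 1.732 × 208 × 669 × 0.78 = 187989 W
P_out = η·P_in = 0.869 × 187989 = 163362 W
n_s = 120×60/8 = 900 rpm; n = 900×(1−0.0311) = 872 rpm
ω = 2π×872/60 = 91.32 rad/s
τ = P_out/ω = 163362/91.32 = 1789 N·m
In lb·ft: 1789/1.356 = 1320 lb·ft

1320 lb·ft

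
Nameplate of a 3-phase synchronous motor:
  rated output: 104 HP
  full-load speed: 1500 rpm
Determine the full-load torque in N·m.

P_out = 104 × 746 = 77584 W
ω = 2π × 1500/60 = 157.1 rad/s
τ = P_out/ω = 77584/157.1 = 494 N·m

494 N·m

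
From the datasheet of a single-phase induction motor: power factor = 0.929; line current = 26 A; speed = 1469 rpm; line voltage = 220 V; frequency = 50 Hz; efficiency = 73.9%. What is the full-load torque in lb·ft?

P_in = V·I·cosφ = 220 × 26 × 0.929 = 5314 W
P_out = η·P_in = 0.739 × 5314 = 3927 W
n = 1469 rpm
ω = 2π×1469/60 = 153.8 rad/s
τ = P_out/ω = 3927/153.8 = 25.53 N·m
In lb·ft: 25.53/1.356 = 18.8 lb·ft

18.8 lb·ft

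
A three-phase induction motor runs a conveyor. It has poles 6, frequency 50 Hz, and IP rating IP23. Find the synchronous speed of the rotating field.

1000 rpm

n_s = 120f/p = 120×50/6 = 1000 rpm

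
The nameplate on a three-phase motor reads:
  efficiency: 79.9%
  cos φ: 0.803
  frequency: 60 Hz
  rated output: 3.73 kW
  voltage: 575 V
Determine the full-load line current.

P_out = 3.73 kW = 3730 W
P_in = P_out / η = 3730 / 0.799 = 4668 W
I_L = P_in / (√3·V_L·cosφ) = 4668 / (1.732 × 575 × 0.803) = 5.84 A

5.84 A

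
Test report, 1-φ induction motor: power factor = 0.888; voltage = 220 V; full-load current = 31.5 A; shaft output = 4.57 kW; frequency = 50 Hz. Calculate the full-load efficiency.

74.3 %

P_out = 4.57 kW = 4570 W
P_in = V·I·cosφ = 220 × 31.5 × 0.888 = 6154 W
η = P_out / P_in = 4570 / 6154 = 0.743 = 74.3%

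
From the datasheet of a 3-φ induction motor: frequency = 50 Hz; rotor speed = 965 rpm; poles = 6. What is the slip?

3.50 %

n_s = 120f/p = 120×50/6 = 1000 rpm
s = (n_s − n)/n_s = (1000 − 965)/1000 = 0.0350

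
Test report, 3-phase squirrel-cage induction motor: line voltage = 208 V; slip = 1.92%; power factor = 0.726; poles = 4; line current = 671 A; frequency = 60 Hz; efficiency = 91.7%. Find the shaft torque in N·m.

P_in = √3·V·I·cosφ = 1.732 × 208 × 671 × 0.726 = 175497 W
P_out = η·P_in = 0.917 × 175497 = 160931 W
n_s = 120×60/4 = 1800 rpm; n = 1800×(1−0.0192) = 1765 rpm
ω = 2π×1765/60 = 184.8 rad/s
τ = P_out/ω = 160931/184.8 = 871 N·m

871 N·m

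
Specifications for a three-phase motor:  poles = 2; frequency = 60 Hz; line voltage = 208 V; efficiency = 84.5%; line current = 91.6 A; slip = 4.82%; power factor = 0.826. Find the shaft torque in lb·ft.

P_in = √3·V·I·cosφ = 1.732 × 208 × 91.6 × 0.826 = 27258 W
P_out = η·P_in = 0.845 × 27258 = 23033 W
n_s = 120×60/2 = 3600 rpm; n = 3600×(1−0.0482) = 3426 rpm
ω = 2π×3426/60 = 358.8 rad/s
τ = P_out/ω = 23033/358.8 = 64.19 N·m
In lb·ft: 64.19/1.356 = 47.3 lb·ft

47.3 lb·ft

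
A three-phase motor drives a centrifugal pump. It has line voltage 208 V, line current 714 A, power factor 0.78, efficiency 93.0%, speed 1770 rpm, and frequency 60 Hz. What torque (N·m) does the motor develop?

P_in = √3·V·I·cosφ = 1.732 × 208 × 714 × 0.78 = 200634 W
P_out = η·P_in = 0.93 × 200634 = 186590 W
n = 1770 rpm
ω = 2π×1770/60 = 185.4 rad/s
τ = P_out/ω = 186590/185.4 = 1010 N·m

1010 N·m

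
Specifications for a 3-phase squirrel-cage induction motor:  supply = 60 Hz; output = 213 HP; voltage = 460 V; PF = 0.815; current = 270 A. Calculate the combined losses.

P_in = √3·V·I·cosφ = 1.732×460×270×0.815 = 175318 W
P_out = 213×746 = 158898 W
Losses = P_in − P_out = 175318 − 158898 = 16420 W

16400 W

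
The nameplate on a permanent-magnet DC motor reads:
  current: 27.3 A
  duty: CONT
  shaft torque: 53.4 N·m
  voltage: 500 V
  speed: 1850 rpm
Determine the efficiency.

75.8 %

ω = 2π × 1850/60 = 193.7 rad/s; P_out = τω = 53.4 × 193.7 = 10344 W
P_in = V·I = 500 × 27.3 = 13650 W
η = P_out / P_in = 10344 / 13650 = 0.758 = 75.8%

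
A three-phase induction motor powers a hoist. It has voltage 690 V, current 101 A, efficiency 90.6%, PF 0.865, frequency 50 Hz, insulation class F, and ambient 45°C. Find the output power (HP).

P_in = √3·V·I·cosφ = 1.732 × 690 × 101 × 0.865 = 104408 W
P_out = η·P_in = 0.906 × 104408 = 94594 W
= 94594/746 = 127 HP

127 HP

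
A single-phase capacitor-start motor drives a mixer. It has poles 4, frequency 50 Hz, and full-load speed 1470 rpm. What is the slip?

2.00 %

n_s = 120f/p = 120×50/4 = 1500 rpm
s = (n_s − n)/n_s = (1500 − 1470)/1500 = 0.0200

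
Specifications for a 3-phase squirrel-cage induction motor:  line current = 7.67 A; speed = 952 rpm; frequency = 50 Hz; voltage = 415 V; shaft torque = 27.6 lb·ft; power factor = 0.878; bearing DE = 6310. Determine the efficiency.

77.1 %

τ = 27.6 lb·ft × 1.356 = 37.43 N·m
ω = 2π × 952/60 = 99.69 rad/s; P_out = τω = 37.43 × 99.69 = 3731 W
P_in = √3·V_L·I_L·cosφ = 1.732 × 415 × 7.67 × 0.878 = 4840 W
η = P_out / P_in = 3731 / 4840 = 0.771 = 77.1%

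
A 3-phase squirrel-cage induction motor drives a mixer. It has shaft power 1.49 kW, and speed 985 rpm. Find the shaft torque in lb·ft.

ω = 2π × 985/60 = 103.1 rad/s
τ = P/ω = 1490/103.1 = 14.45 N·m
In lb·ft: 14.45/1.356 = 10.7 lb·ft

10.7 lb·ft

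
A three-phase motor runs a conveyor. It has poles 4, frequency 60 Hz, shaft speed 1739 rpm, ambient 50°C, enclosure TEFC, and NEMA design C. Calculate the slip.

3.4 %

n_s = 120f/p = 120×60/4 = 1800 rpm
s = (n_s − n)/n_s = (1800 − 1739)/1800 = 0.0339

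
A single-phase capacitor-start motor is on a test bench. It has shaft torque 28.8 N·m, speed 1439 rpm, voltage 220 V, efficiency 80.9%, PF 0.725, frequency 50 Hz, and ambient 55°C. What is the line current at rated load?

ω = 2π×1439/60 = 150.7 rad/s; P_out = τω = 28.8 × 150.7 = 4340 W
P_in = P_out / η = 4340 / 0.809 = 5365 W
I = P_in / (V·cosφ) = 5365 / (220 × 0.725) = 33.6 A

33.6 A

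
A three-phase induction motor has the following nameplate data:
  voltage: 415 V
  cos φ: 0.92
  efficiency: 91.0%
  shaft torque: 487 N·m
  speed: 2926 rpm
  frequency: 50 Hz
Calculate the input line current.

ω = 2π×2926/60 = 306.4 rad/s; P_out = τω = 487 × 306.4 = 149217 W
P_in = P_out / η = 149217 / 0.910 = 163975 W
I_L = P_in / (√3·V_L·cosφ) = 163975 / (1.732 × 415 × 0.92) = 248 A

248 A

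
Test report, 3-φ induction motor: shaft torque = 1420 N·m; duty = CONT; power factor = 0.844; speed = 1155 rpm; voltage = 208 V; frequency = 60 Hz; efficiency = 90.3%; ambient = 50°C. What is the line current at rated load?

ω = 2π×1155/60 = 121 rad/s; P_out = τω = 1420 × 121 = 171820 W
P_in = P_out / η = 171820 / 0.903 = 190277 W
I_L = P_in / (√3·V_L·cosφ) = 190277 / (1.732 × 208 × 0.844) = 626 A

626 A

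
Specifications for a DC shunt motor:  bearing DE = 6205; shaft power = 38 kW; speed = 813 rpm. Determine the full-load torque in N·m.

ω = 2π × 813/60 = 85.14 rad/s
τ = P/ω = 38000/85.14 = 446 N·m

446 N·m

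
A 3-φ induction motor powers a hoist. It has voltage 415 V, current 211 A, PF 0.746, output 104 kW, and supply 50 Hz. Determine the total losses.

P_in = √3·V·I·cosφ = 1.732×415×211×0.746 = 113140 W
P_out = 104000 W
Losses = P_in − P_out = 113140 − 104000 = 9140 W

9140 W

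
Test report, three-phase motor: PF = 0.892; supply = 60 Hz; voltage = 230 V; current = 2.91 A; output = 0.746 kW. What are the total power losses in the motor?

288 W

P_in = √3·V·I·cosφ = 1.732×230×2.91×0.892 = 1034 W
P_out = 746 W
Losses = P_in − P_out = 1034 − 746 = 288 W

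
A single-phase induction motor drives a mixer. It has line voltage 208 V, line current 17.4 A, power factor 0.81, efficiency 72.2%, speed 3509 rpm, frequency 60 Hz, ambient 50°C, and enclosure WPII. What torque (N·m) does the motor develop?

P_in = V·I·cosφ = 208 × 17.4 × 0.81 = 2932 W
P_out = η·P_in = 0.722 × 2932 = 2117 W
n = 3509 rpm
ω = 2π×3509/60 = 367.5 rad/s
τ = P_out/ω = 2117/367.5 = 5.76 N·m

5.76 N·m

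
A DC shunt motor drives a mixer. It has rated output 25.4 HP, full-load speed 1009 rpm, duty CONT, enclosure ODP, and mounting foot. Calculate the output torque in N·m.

P_out = 25.4 × 746 = 18948 W
ω = 2π × 1009/60 = 105.7 rad/s
τ = P_out/ω = 18948/105.7 = 179 N·m

179 N·m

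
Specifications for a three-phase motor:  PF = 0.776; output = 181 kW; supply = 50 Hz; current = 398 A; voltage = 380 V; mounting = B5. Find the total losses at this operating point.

P_in = √3·V·I·cosφ = 1.732×380×398×0.776 = 203271 W
P_out = 181000 W
Losses = P_in − P_out = 203271 − 181000 = 22271 W

22300 W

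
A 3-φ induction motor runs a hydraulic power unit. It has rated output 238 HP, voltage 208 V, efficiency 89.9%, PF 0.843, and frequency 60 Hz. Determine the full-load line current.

P_out = 238 × 746 = 177548 W
P_in = P_out / η = 177548 / 0.899 = 197495 W
I_L = P_in / (√3·V_L·cosφ) = 197495 / (1.732 × 208 × 0.843) = 650 A

650 A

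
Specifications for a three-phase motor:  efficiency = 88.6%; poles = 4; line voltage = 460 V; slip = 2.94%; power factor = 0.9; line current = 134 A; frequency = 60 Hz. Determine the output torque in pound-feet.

P_in = √3·V·I·cosφ = 1.732 × 460 × 134 × 0.9 = 96084 W
P_out = η·P_in = 0.886 × 96084 = 85130 W
n_s = 120×60/4 = 1800 rpm; n = 1800×(1−0.0294) = 1747 rpm
ω = 2π×1747/60 = 182.9 rad/s
τ = P_out/ω = 85130/182.9 = 465.4 N·m
In lb·ft: 465.4/1.356 = 343 lb·ft

343 lb·ft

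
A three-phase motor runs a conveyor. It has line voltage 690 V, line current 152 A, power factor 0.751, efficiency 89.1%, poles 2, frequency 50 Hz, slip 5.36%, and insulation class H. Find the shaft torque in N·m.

P_in = √3·V·I·cosφ = 1.732 × 690 × 152 × 0.751 = 136421 W
P_out = η·P_in = 0.891 × 136421 = 121551 W
n_s = 120×50/2 = 3000 rpm; n = 3000×(1−0.0536) = 2839 rpm
ω = 2π×2839/60 = 297.3 rad/s
τ = P_out/ω = 121551/297.3 = 409 N·m

409 N·m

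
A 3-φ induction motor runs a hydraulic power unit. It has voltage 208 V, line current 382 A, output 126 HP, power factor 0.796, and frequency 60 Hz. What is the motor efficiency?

P_out = 126 × 746 = 93996 W
P_in = √3·V_L·I_L·cosφ = 1.732 × 208 × 382 × 0.796 = 109544 W
η = P_out / P_in = 93996 / 109544 = 0.858 = 85.8%

85.8 %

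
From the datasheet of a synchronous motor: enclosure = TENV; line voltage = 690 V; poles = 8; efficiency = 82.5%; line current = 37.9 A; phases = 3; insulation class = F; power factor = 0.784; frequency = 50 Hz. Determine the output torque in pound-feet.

275 lb·ft

P_in = √3·V·I·cosφ = 1.732 × 690 × 37.9 × 0.784 = 35510 W
P_out = η·P_in = 0.825 × 35510 = 29296 W
n = n_s = 120×50/8 = 750 rpm (synchronous)
ω = 2π×750/60 = 78.54 rad/s
τ = P_out/ω = 29296/78.54 = 373 N·m
In lb·ft: 373/1.356 = 275 lb·ft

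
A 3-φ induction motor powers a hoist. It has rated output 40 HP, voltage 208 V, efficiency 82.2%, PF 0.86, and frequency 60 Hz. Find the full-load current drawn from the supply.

117 A

P_out = 40 × 746 = 29840 W
P_in = P_out / η = 29840 / 0.822 = 36302 W
I_L = P_in / (√3·V_L·cosφ) = 36302 / (1.732 × 208 × 0.86) = 117 A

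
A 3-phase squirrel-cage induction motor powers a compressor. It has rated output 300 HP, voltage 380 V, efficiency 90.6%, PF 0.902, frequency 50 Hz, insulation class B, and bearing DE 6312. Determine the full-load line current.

416 A

P_out = 300 × 746 = 223800 W
P_in = P_out / η = 223800 / 0.906 = 247020 W
I_L = P_in / (√3·V_L·cosφ) = 247020 / (1.732 × 380 × 0.902) = 416 A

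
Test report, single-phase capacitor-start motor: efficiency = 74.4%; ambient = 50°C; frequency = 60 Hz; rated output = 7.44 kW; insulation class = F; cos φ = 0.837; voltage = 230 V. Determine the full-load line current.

51.9 A

P_out = 7.44 kW = 7440 W
P_in = P_out / η = 7440 / 0.744 = 10000 W
I = P_in / (V·cosφ) = 10000 / (230 × 0.837) = 51.9 A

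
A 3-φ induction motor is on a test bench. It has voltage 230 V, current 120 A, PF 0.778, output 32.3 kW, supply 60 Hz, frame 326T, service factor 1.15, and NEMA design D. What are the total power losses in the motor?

P_in = √3·V·I·cosφ = 1.732×230×120×0.778 = 37191 W
P_out = 32300 W
Losses = P_in − P_out = 37191 − 32300 = 4891 W

4.89 kW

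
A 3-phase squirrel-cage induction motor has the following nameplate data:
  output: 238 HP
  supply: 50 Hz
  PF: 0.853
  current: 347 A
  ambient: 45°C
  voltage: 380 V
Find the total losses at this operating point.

17.3 kW

P_in = √3·V·I·cosφ = 1.732×380×347×0.853 = 194809 W
P_out = 238×746 = 177548 W
Losses = P_in − P_out = 194809 − 177548 = 17261 W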